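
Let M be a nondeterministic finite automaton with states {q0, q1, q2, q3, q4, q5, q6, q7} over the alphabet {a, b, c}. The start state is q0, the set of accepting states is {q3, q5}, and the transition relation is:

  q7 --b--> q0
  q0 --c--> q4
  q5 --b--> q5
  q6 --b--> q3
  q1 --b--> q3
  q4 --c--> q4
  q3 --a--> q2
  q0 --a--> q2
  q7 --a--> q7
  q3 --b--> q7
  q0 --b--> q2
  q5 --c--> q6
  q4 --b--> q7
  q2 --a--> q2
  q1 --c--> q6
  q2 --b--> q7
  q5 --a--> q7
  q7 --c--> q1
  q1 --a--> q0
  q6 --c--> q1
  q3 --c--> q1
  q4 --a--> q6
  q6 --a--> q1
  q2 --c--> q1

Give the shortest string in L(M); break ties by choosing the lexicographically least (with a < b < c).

acb

A breadth-first search from q0 reaches an accepting state first via the path q0 → q2 → q1 → q3 on input acb.
No string of length < 3 is accepted (BFS exhausts all shorter strings without reaching an accepting state), and acb is the lexicographically least accepting string of length 3.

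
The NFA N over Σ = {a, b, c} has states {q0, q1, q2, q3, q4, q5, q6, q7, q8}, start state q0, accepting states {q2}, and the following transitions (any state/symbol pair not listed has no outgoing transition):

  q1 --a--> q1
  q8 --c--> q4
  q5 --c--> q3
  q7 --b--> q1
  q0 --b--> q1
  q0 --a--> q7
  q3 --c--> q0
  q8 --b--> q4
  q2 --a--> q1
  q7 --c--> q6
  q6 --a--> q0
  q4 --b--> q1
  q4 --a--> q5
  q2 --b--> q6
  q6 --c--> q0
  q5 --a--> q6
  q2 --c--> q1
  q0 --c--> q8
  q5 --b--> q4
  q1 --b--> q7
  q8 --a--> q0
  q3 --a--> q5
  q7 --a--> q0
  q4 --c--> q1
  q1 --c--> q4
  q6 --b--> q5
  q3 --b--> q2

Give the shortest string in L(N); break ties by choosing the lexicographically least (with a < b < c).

acbcb

A breadth-first search from q0 reaches an accepting state first via the path q0 → q7 → q6 → q5 → q3 → q2 on input acbcb.
No string of length < 5 is accepted (BFS exhausts all shorter strings without reaching an accepting state), and acbcb is the lexicographically least accepting string of length 5.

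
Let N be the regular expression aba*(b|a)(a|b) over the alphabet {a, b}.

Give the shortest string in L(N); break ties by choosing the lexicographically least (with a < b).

By inspection of the expression, no string of length less than 4 matches, and abaa is the lexicographically first match of length 4.

abaa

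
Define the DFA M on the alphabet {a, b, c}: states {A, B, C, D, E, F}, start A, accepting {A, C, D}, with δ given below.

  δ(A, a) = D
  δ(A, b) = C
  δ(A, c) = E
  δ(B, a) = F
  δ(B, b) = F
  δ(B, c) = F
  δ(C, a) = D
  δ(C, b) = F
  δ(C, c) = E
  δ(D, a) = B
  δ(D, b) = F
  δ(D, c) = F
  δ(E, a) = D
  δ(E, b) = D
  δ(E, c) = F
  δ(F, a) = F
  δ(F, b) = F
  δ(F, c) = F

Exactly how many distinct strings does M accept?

The useful subgraph on states {A, C, D, E} is acyclic, so L(M) is finite; the longest accepting path visits 4 useful states, giving maximum string length 3.
Counting accepting paths from A by length: 1 of length 0, 2 of length 1, 3 of length 2, 2 of length 3. Total 8.

8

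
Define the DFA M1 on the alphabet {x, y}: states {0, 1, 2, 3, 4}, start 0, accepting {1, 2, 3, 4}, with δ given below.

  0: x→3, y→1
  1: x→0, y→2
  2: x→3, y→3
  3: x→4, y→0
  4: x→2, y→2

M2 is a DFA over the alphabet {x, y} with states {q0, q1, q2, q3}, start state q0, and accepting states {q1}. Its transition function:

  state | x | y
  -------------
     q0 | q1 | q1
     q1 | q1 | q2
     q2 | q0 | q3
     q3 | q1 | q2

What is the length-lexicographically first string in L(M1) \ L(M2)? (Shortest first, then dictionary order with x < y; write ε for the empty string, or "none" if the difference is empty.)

yy

The string yy is accepted by M1 but not by M2.
No shorter string lies in the difference, and yy is the lexicographically first length-2 string in L(M1) \ L(M2).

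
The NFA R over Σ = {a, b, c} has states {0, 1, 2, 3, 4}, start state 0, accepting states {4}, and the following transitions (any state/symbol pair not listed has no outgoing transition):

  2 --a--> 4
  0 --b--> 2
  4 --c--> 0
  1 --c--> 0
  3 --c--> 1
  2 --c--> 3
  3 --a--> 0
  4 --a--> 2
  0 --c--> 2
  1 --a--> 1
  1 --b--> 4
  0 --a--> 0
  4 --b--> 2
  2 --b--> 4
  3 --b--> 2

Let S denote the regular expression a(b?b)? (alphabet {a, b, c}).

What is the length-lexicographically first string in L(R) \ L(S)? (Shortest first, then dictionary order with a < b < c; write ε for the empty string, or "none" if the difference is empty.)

The string ba is accepted by R but not by S.
No shorter string lies in the difference, and ba is the lexicographically first length-2 string in L(R) \ L(S).

ba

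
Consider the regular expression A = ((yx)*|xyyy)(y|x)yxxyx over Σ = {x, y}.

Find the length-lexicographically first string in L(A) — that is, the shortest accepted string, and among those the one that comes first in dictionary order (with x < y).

By inspection of the expression, no string of length less than 6 matches, and xyxxyx is the lexicographically first match of length 6.

xyxxyx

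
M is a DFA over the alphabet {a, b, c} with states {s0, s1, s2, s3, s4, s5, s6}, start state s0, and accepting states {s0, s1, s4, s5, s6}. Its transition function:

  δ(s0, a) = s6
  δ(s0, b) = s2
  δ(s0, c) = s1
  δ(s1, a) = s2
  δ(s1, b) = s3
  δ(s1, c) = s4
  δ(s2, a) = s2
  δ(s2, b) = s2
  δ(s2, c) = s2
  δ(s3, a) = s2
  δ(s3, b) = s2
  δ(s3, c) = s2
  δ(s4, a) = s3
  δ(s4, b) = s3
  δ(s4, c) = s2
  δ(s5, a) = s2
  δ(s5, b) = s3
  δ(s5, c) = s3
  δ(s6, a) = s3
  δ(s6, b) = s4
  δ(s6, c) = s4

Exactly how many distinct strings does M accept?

6

The useful subgraph on states {s0, s1, s4, s6} is acyclic, so L(M) is finite; the longest accepting path visits 3 useful states, giving maximum string length 2.
Counting accepting paths from s0 by length: 1 of length 0, 2 of length 1, 3 of length 2. Total 6.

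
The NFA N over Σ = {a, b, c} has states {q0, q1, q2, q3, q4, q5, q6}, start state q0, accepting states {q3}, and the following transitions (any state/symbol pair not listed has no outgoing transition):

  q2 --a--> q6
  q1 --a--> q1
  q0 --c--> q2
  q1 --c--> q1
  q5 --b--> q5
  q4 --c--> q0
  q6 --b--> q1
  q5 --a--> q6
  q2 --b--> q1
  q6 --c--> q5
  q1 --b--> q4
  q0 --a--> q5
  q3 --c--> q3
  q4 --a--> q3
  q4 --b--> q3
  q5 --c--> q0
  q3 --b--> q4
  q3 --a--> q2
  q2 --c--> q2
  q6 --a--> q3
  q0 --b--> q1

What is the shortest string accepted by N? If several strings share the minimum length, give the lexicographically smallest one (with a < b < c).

aaa

A breadth-first search from q0 reaches an accepting state first via the path q0 → q5 → q6 → q3 on input aaa.
No string of length < 3 is accepted (BFS exhausts all shorter strings without reaching an accepting state), and aaa is the lexicographically least accepting string of length 3.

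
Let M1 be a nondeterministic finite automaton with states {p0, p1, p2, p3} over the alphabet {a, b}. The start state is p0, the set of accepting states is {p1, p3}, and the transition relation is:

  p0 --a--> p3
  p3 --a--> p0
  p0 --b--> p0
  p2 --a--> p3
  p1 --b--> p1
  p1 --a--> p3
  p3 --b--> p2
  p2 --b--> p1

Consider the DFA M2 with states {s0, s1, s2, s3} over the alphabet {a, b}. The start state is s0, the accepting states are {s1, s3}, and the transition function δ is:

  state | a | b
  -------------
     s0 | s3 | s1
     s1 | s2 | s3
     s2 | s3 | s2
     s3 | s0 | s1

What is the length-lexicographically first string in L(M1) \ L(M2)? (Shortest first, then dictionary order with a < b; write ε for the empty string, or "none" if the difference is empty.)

ba

The string ba is accepted by M1 but not by M2.
No shorter string lies in the difference, and ba is the lexicographically first length-2 string in L(M1) \ L(M2).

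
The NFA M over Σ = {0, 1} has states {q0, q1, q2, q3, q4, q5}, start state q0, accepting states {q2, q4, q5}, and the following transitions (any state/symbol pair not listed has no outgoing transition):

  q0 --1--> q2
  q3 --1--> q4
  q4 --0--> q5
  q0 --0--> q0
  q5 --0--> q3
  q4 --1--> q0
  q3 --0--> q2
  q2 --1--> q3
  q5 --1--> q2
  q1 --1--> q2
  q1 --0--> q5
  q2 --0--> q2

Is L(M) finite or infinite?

State q0 is reachable from the start and can reach an accepting state, and it lies on the cycle q0 → q0.
Traversing that cycle any number of times yields accepted strings of unbounded length, so the language is infinite.

infinite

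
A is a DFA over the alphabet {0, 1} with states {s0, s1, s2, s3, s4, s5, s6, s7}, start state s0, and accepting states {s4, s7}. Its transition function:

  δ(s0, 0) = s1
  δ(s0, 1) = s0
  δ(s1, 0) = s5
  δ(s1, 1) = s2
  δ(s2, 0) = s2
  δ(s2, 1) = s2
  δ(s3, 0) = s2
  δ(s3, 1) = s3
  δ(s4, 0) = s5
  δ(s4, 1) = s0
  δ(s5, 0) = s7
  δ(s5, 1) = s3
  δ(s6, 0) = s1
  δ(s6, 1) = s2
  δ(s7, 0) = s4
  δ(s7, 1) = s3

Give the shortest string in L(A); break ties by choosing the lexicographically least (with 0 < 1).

000

A breadth-first search from s0 reaches an accepting state first via the path s0 → s1 → s5 → s7 on input 000.
No string of length < 3 is accepted (BFS exhausts all shorter strings without reaching an accepting state), and 000 is the lexicographically least accepting string of length 3.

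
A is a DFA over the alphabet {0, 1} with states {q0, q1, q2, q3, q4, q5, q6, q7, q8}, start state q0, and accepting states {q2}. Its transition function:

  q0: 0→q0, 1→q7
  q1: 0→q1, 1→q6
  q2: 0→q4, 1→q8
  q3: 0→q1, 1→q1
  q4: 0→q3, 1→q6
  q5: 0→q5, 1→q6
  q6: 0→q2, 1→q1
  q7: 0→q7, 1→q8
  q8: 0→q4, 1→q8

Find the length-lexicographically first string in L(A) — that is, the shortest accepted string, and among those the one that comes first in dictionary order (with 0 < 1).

A breadth-first search from q0 reaches an accepting state first via the path q0 → q7 → q8 → q4 → q6 → q2 on input 11010.
No string of length < 5 is accepted (BFS exhausts all shorter strings without reaching an accepting state), and 11010 is the lexicographically least accepting string of length 5.

11010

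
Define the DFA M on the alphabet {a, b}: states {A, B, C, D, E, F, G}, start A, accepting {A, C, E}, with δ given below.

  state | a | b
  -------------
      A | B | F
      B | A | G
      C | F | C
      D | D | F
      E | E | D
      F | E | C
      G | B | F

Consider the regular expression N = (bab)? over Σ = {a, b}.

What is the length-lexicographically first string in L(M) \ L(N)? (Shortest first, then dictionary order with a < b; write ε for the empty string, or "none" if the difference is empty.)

aa

The string aa is accepted by M but not by N.
No shorter string lies in the difference, and aa is the lexicographically first length-2 string in L(M) \ L(N).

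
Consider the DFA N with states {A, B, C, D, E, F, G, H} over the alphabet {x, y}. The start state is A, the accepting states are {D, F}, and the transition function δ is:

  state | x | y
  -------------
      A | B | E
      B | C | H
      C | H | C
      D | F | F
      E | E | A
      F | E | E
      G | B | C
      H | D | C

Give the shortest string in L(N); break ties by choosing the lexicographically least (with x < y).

A breadth-first search from A reaches an accepting state first via the path A → B → H → D on input xyx.
No string of length < 3 is accepted (BFS exhausts all shorter strings without reaching an accepting state), and xyx is the lexicographically least accepting string of length 3.

xyx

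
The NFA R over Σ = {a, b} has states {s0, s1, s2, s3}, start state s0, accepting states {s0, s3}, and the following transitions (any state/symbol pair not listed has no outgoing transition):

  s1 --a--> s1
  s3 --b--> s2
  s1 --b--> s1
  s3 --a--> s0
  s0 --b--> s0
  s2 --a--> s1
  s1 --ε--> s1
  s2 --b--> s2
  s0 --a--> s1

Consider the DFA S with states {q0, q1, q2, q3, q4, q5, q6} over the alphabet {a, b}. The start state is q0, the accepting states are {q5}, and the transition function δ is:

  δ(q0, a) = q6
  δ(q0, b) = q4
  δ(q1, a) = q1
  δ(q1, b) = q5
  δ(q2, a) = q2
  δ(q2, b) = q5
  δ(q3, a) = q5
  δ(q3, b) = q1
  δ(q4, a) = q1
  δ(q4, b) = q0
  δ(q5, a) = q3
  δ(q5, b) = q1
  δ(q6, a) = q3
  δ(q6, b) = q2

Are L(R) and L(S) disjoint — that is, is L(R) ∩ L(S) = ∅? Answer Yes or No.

Yes

Exploring the product automaton R × S from the start pair (s0, q0), following both machines on each input symbol, reaches 7 state pairs: (s0, q0), (s1, q6), (s0, q4), (s1, q3), (s1, q2), (s1, q1), (s1, q5).
R accepts in {s0, s3} and S accepts in {q5}; no reachable pair has both components accepting, so no string drives both machines to acceptance simultaneously and L(R) ∩ L(S) = ∅.
So no string is accepted by both, and the intersection is empty.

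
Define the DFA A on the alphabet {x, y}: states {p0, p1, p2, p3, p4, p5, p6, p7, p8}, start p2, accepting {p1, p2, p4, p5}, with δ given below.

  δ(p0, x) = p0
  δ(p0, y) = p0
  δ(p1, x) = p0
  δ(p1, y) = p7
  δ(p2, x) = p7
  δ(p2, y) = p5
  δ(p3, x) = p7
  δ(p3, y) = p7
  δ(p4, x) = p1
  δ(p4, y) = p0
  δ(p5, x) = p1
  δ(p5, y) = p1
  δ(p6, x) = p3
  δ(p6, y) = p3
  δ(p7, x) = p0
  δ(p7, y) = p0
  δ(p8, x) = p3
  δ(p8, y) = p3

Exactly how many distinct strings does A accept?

The useful subgraph on states {p1, p2, p5} is acyclic, so L(A) is finite; the longest accepting path visits 3 useful states, giving maximum string length 2.
Counting accepting paths from p2 by length: 1 of length 0, 1 of length 1, 2 of length 2. Total 4.

4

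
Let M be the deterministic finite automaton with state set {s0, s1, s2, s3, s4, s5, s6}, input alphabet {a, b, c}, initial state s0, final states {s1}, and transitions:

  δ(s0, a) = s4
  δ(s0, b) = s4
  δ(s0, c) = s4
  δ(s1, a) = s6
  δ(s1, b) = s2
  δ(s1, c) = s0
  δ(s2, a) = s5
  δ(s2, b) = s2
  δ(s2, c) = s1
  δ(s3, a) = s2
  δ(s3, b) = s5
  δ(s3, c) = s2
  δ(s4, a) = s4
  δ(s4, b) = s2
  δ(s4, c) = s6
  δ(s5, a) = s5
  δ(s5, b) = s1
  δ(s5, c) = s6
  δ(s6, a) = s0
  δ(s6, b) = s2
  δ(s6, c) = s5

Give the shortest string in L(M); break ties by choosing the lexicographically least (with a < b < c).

abc

A breadth-first search from s0 reaches an accepting state first via the path s0 → s4 → s2 → s1 on input abc.
No string of length < 3 is accepted (BFS exhausts all shorter strings without reaching an accepting state), and abc is the lexicographically least accepting string of length 3.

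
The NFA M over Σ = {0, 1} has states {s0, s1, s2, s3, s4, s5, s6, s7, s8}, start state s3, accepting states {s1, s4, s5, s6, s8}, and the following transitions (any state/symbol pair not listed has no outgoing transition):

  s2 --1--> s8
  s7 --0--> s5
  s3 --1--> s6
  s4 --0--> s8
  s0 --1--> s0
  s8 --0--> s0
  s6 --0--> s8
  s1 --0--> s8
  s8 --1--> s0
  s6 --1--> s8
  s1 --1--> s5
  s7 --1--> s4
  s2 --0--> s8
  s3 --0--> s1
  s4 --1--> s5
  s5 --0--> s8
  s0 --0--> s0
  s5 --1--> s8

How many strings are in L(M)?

8

The useful subgraph on states {s1, s3, s5, s6, s8} is acyclic, so L(M) is finite; the longest accepting path visits 4 useful states, giving maximum string length 3.
Counting accepting paths from s3 by length: 2 of length 1, 4 of length 2, 2 of length 3. Total 8.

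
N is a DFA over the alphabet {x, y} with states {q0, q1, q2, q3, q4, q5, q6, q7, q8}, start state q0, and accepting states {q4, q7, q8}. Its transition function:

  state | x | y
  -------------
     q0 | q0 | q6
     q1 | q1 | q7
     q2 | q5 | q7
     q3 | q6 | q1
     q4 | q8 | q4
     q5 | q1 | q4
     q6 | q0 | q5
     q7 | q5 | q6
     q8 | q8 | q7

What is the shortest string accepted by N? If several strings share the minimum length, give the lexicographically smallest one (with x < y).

yyy

A breadth-first search from q0 reaches an accepting state first via the path q0 → q6 → q5 → q4 on input yyy.
No string of length < 3 is accepted (BFS exhausts all shorter strings without reaching an accepting state), and yyy is the lexicographically least accepting string of length 3.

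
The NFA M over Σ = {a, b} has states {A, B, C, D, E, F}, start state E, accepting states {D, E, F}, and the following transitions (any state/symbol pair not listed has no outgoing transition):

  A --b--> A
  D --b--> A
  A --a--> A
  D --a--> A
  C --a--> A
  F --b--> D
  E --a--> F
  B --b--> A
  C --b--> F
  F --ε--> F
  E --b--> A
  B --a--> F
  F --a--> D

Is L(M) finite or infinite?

The useful states (reachable from E and able to reach an accepting state) are {D, E, F}.
Restricted to these states the transition graph has no cycle, so every accepting path has bounded length and L is finite.

finite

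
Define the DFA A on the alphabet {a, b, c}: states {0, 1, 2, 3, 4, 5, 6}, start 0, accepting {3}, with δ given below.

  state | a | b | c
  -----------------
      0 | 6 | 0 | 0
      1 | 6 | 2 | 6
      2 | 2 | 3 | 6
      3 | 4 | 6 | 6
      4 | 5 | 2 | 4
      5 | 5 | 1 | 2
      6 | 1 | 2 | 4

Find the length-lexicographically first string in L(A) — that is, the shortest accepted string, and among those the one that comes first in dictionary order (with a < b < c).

abb

A breadth-first search from 0 reaches an accepting state first via the path 0 → 6 → 2 → 3 on input abb.
No string of length < 3 is accepted (BFS exhausts all shorter strings without reaching an accepting state), and abb is the lexicographically least accepting string of length 3.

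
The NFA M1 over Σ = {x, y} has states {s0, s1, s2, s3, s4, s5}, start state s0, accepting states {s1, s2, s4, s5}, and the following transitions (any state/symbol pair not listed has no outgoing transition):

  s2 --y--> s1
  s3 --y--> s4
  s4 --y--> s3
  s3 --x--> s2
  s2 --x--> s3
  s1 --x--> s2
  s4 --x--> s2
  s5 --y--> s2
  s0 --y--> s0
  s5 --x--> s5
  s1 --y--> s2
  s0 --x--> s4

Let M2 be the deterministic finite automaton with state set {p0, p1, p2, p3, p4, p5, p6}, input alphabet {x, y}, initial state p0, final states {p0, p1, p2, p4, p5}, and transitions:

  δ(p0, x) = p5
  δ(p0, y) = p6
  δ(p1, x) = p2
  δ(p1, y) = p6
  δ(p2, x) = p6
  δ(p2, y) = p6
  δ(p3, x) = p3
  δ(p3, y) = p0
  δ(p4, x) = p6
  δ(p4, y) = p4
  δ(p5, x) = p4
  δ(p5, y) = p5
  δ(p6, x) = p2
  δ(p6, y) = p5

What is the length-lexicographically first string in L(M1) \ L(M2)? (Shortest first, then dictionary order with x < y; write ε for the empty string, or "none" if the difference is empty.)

The string yxx is accepted by M1 but not by M2.
No shorter string lies in the difference, and yxx is the lexicographically first length-3 string in L(M1) \ L(M2).

yxx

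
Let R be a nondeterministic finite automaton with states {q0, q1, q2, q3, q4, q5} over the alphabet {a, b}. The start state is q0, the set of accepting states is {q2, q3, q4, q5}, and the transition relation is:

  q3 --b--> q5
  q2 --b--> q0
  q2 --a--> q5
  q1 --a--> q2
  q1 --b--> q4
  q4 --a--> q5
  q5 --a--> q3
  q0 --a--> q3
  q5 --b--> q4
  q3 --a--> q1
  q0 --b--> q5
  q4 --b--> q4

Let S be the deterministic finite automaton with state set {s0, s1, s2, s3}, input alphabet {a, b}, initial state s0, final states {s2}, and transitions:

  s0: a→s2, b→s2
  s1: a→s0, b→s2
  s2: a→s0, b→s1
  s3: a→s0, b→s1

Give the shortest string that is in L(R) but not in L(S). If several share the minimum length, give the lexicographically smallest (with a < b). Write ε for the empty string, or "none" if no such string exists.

ab

The string ab is accepted by R but not by S.
No shorter string lies in the difference, and ab is the lexicographically first length-2 string in L(R) \ L(S).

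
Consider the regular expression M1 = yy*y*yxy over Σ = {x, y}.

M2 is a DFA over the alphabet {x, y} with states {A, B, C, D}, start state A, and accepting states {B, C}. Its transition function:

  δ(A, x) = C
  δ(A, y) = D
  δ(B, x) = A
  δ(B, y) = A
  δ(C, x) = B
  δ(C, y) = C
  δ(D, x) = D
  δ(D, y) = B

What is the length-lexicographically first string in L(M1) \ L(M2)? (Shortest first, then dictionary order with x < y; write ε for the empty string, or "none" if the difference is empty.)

The string yyxy is accepted by M1 but not by M2.
No shorter string lies in the difference, and yyxy is the lexicographically first length-4 string in L(M1) \ L(M2).

yyxy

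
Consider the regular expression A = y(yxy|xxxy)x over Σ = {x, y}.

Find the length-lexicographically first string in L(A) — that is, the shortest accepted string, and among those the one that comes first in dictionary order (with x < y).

By inspection of the expression, no string of length less than 5 matches, and yyxyx is the lexicographically first match of length 5.

yyxyx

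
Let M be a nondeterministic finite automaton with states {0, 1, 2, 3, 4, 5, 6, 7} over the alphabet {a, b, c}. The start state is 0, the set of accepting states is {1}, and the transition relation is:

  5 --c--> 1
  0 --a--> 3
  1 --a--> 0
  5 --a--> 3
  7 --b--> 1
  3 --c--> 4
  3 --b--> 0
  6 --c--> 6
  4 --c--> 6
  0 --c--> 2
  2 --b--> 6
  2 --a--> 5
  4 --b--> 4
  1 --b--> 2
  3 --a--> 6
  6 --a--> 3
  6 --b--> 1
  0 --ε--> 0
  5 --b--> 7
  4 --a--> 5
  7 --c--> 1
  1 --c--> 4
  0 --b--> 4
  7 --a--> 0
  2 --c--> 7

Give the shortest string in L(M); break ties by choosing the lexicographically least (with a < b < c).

aab

A breadth-first search from 0 reaches an accepting state first via the path 0 → 3 → 6 → 1 on input aab.
No string of length < 3 is accepted (BFS exhausts all shorter strings without reaching an accepting state), and aab is the lexicographically least accepting string of length 3.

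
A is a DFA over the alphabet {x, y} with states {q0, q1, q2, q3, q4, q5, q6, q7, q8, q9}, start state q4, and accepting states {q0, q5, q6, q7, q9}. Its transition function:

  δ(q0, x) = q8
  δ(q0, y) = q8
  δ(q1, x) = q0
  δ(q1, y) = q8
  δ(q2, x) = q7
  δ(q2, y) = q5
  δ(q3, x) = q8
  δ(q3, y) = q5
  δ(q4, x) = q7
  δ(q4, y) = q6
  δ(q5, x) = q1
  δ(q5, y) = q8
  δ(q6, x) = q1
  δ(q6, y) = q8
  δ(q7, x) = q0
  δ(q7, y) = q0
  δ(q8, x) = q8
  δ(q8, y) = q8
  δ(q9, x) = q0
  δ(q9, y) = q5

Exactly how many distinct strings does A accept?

5

The useful subgraph on states {q0, q1, q4, q6, q7} is acyclic, so L(A) is finite; the longest accepting path visits 4 useful states, giving maximum string length 3.
Counting accepting paths from q4 by length: 2 of length 1, 2 of length 2, 1 of length 3. Total 5.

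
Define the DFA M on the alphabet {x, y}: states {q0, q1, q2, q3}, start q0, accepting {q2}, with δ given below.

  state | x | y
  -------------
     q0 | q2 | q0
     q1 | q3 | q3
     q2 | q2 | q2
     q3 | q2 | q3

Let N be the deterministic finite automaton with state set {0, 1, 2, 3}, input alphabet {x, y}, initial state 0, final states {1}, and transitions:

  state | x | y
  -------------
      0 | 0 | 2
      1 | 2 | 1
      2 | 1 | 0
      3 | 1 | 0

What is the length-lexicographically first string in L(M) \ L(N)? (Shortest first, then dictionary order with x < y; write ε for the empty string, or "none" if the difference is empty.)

The string x is accepted by M but not by N.
No shorter string lies in the difference, and x is the lexicographically first length-1 string in L(M) \ L(N).

x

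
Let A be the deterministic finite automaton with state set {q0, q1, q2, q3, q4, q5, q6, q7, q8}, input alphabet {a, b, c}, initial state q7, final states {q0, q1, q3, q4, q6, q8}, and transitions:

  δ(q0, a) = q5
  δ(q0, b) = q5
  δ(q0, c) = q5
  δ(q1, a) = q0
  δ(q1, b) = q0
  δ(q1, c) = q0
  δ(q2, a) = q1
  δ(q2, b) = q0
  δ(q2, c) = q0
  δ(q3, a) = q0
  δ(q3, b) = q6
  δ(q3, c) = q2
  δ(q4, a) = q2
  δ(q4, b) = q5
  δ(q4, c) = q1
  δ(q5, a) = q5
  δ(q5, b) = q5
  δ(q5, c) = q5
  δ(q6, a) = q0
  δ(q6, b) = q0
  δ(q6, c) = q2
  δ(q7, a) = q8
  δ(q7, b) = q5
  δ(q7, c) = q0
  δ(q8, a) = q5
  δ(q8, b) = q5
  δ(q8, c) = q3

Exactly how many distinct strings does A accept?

The useful subgraph on states {q0, q1, q2, q3, q6, q7, q8} is acyclic, so L(A) is finite; the longest accepting path visits 7 useful states, giving maximum string length 6.
Counting accepting paths from q7 by length: 2 of length 1, 1 of length 2, 2 of length 3, 5 of length 4, 6 of length 5, 3 of length 6. Total 19.

19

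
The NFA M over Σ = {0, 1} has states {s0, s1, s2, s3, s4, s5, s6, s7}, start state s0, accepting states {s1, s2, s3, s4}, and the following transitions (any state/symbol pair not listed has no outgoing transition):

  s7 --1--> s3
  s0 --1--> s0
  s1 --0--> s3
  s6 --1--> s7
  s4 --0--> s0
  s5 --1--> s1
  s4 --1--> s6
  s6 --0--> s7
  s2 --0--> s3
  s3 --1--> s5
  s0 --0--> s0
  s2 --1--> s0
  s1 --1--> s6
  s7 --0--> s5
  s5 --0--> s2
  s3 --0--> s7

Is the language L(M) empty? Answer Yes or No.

Yes

The states reachable from the start state are {s0}.
None of the accepting states {s1, s2, s3, s4} is reachable, so no string is accepted and L(M) = ∅.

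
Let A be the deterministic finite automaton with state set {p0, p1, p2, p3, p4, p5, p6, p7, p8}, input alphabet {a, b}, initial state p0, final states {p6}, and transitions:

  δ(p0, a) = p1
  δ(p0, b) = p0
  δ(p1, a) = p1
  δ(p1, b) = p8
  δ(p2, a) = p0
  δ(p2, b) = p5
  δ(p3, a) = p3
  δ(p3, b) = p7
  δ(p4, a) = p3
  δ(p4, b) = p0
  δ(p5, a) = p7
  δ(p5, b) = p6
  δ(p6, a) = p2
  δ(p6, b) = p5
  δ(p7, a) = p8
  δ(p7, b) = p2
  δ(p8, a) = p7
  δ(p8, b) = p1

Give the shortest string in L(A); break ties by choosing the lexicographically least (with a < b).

A breadth-first search from p0 reaches an accepting state first via the path p0 → p1 → p8 → p7 → p2 → p5 → p6 on input ababbb.
No string of length < 6 is accepted (BFS exhausts all shorter strings without reaching an accepting state), and ababbb is the lexicographically least accepting string of length 6.

ababbb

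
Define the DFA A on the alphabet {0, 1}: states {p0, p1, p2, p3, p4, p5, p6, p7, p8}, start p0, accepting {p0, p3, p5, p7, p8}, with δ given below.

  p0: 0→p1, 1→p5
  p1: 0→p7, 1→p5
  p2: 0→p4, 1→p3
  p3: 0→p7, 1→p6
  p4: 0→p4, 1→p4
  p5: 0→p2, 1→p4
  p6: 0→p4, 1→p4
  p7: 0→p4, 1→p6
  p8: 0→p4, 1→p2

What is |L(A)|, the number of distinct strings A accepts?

8

The useful subgraph on states {p0, p1, p2, p3, p5, p7} is acyclic, so L(A) is finite; the longest accepting path visits 6 useful states, giving maximum string length 5.
Counting accepting paths from p0 by length: 1 of length 0, 1 of length 1, 2 of length 2, 1 of length 3, 2 of length 4, 1 of length 5. Total 8.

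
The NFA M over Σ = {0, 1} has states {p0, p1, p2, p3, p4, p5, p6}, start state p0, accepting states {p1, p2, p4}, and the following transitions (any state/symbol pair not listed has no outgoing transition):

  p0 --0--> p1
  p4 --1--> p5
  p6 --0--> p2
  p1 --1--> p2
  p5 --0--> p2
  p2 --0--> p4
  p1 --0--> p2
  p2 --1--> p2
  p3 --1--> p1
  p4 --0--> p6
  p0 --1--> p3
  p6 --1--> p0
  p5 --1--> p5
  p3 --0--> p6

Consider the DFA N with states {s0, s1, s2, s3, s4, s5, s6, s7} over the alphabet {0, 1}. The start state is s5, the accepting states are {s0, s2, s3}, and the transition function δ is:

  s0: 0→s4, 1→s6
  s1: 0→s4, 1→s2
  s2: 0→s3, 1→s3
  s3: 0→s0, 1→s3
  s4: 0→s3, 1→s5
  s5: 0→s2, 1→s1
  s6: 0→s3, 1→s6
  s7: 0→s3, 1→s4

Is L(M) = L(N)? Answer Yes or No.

Yes

Exploring the product automaton M × N from the start pair (p0, s5), following both machines on each input symbol, reaches 7 state pairs: (p0, s5), (p1, s2), (p3, s1), (p2, s3), (p6, s4), (p4, s0), (p5, s6).
M accepts in {p1, p2, p4} and N accepts in {s0, s2, s3}. In every reachable pair the two components are either both accepting — (p1, s2), (p2, s3), (p4, s0) — or both non-accepting, so no string is accepted by exactly one of the machines: L(M) \ L(N) and L(N) \ L(M) are both empty.
Hence every string is accepted by M iff it is accepted by N, and the two languages coincide.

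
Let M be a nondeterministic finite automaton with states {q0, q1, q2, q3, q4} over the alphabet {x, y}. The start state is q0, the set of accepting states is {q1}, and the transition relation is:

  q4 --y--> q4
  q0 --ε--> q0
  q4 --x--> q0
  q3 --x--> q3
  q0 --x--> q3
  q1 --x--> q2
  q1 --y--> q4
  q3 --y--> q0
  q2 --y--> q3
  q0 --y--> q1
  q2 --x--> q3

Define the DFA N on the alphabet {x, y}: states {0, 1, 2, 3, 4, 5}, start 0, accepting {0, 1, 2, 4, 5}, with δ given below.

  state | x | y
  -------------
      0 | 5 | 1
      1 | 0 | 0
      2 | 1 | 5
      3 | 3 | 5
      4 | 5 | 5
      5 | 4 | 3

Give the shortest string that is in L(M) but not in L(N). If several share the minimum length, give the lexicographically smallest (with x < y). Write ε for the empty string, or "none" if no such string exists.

xxyy

The string xxyy is accepted by M but not by N.
No shorter string lies in the difference, and xxyy is the lexicographically first length-4 string in L(M) \ L(N).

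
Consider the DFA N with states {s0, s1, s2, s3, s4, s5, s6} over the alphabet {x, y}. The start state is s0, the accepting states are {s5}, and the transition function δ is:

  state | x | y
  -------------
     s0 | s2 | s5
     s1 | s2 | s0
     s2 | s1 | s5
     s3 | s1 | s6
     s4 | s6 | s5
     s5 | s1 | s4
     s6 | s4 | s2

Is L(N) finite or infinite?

infinite

State s0 is reachable from the start and can reach an accepting state, and it lies on the cycle s0 → s2 → s1 → s0.
Traversing that cycle any number of times yields accepted strings of unbounded length, so the language is infinite.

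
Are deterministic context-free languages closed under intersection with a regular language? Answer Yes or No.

Run the DPDA and a DFA for the regular language in lock-step (product of the two finite controls, one shared stack, the DFA component advancing only on genuine input moves); the result is still deterministic and accepts when both components accept.
So the deterministic context-free languages are closed under intersection with a regular language.

Yes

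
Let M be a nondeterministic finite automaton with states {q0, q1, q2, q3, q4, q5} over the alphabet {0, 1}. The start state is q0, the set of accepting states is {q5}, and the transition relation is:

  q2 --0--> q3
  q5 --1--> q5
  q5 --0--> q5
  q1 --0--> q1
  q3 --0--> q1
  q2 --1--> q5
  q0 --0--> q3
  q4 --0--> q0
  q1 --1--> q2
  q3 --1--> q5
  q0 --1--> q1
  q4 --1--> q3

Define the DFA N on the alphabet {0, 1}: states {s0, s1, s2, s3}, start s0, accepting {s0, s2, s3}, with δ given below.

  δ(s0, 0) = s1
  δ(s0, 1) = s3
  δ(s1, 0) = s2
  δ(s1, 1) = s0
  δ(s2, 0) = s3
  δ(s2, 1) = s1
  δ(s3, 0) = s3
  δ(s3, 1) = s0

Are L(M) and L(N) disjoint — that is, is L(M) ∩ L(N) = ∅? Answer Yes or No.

No

The string 01 is accepted by both M and N.
Hence L(M) ∩ L(N) ≠ ∅.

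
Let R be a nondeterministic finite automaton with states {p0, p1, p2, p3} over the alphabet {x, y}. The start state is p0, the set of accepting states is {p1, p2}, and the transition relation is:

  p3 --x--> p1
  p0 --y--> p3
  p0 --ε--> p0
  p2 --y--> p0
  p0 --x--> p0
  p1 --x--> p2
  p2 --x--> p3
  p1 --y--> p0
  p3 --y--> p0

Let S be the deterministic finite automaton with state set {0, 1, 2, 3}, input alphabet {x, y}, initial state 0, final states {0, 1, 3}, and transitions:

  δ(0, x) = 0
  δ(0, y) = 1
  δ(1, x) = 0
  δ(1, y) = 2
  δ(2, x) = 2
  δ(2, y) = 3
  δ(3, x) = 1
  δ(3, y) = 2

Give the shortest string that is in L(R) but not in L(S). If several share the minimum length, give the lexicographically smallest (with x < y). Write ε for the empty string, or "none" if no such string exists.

yxyyx

The string yxyyx is accepted by R but not by S.
No shorter string lies in the difference, and yxyyx is the lexicographically first length-5 string in L(R) \ L(S).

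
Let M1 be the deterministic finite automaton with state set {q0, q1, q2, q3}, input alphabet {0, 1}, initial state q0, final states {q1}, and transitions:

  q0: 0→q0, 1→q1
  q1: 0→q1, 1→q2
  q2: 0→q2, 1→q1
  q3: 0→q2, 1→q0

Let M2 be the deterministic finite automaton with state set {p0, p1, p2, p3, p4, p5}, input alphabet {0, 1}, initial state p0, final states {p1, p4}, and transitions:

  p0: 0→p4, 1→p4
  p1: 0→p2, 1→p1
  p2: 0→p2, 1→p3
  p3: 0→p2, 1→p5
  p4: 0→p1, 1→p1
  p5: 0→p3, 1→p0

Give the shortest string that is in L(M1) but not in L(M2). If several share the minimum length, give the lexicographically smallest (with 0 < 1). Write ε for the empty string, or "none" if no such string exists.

010

The string 010 is accepted by M1 but not by M2.
No shorter string lies in the difference, and 010 is the lexicographically first length-3 string in L(M1) \ L(M2).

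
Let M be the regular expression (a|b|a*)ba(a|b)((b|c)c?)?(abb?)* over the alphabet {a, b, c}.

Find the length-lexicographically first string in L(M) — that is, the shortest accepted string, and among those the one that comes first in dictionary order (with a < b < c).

By inspection of the expression, no string of length less than 3 matches, and baa is the lexicographically first match of length 3.

baa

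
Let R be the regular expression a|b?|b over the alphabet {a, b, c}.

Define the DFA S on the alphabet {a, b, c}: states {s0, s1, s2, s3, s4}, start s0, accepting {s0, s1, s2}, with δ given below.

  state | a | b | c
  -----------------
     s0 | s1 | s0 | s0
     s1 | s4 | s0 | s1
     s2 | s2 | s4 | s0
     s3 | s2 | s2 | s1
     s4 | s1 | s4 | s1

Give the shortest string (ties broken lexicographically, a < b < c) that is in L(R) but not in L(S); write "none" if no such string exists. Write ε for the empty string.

none

Converting the expression R to a DFA (subset construction, then merging equivalent states) gives the minimal DFA with states {r0, r1, r2}, start state r0, accepting states {r0, r1} and transitions r0: a→r1, b→r1, c→r2; r1: a→r2, b→r2, c→r2; r2: a→r2, b→r2, c→r2.
Exploring the product automaton R × S from the start pair (r0, s0), following both machines on each input symbol, reaches 6 state pairs: (r0, s0), (r1, s1), (r1, s0), (r2, s0), (r2, s4), (r2, s1).
R accepts in {r0, r1} and S accepts in {s0, s1, s2}. The reachable pairs whose R-component is accepting are (r0, s0), (r1, s1), (r1, s0); in each of them the S-component is accepting too, so the product for L(R) \ L(S) (R-component accepting, S-component rejecting) has no reachable accepting pair and the difference is empty.
So every string accepted by R is also accepted by S: L(R) \ L(S) = ∅ and there is no such string.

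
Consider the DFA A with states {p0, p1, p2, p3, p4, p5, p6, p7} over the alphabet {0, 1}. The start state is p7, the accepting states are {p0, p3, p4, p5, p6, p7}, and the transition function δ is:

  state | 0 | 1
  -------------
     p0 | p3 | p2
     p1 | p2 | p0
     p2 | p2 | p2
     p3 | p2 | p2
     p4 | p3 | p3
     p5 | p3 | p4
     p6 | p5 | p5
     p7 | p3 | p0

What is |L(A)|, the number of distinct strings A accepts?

The useful subgraph on states {p0, p3, p7} is acyclic, so L(A) is finite; the longest accepting path visits 3 useful states, giving maximum string length 2.
Counting accepting paths from p7 by length: 1 of length 0, 2 of length 1, 1 of length 2. Total 4.

4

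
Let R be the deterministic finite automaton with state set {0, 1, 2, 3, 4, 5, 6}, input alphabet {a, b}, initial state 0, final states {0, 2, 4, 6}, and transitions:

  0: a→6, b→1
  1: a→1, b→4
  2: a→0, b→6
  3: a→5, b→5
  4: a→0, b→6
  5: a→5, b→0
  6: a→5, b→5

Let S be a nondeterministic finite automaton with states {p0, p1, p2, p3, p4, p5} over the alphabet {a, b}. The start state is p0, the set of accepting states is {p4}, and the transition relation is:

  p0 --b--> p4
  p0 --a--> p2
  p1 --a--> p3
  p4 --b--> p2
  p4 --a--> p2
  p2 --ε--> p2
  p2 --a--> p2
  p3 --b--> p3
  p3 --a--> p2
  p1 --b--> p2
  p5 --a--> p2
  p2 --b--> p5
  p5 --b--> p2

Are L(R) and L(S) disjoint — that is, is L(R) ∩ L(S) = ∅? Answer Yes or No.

Yes

Exploring the product automaton R × S from the start pair (0, p0), following both machines on each input symbol, reaches 12 state pairs: (0, p0), (6, p2), (1, p4), (5, p2), (5, p5), (1, p2), (4, p2), (0, p5), (0, p2), (4, p5), (6, p5), (1, p5).
R accepts in {0, 2, 4, 6} and S accepts in {p4}; no reachable pair has both components accepting, so no string drives both machines to acceptance simultaneously and L(R) ∩ L(S) = ∅.
So no string is accepted by both, and the intersection is empty.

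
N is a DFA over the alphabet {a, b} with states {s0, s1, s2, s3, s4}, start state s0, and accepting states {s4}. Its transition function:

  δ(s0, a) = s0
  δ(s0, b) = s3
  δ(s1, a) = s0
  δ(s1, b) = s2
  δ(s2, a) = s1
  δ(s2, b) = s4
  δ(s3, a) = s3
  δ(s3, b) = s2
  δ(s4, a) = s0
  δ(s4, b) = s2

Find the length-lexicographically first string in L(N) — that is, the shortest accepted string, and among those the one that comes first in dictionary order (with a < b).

A breadth-first search from s0 reaches an accepting state first via the path s0 → s3 → s2 → s4 on input bbb.
No string of length < 3 is accepted (BFS exhausts all shorter strings without reaching an accepting state), and bbb is the lexicographically least accepting string of length 3.

bbb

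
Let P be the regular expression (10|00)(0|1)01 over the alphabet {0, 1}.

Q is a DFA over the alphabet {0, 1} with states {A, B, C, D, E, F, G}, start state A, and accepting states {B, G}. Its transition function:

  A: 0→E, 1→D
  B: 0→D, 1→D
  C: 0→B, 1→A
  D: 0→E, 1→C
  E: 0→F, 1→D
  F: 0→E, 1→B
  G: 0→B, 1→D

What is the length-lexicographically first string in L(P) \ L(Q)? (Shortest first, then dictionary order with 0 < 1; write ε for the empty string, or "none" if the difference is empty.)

The string 00101 is accepted by P but not by Q.
No shorter string lies in the difference, and 00101 is the lexicographically first length-5 string in L(P) \ L(Q).

00101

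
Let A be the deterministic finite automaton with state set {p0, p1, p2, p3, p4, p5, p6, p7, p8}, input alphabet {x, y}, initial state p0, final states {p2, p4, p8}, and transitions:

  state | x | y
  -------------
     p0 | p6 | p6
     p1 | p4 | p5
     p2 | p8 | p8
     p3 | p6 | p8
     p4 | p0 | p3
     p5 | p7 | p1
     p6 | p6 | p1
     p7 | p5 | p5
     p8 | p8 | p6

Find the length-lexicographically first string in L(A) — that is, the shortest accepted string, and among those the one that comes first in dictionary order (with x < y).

A breadth-first search from p0 reaches an accepting state first via the path p0 → p6 → p1 → p4 on input xyx.
No string of length < 3 is accepted (BFS exhausts all shorter strings without reaching an accepting state), and xyx is the lexicographically least accepting string of length 3.

xyx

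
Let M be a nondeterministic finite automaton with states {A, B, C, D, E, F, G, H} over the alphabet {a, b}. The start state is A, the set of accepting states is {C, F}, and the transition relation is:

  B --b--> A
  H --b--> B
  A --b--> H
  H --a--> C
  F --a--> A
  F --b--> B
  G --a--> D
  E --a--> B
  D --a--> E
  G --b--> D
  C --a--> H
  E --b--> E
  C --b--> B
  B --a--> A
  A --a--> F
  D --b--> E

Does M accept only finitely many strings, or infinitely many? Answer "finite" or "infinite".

State A is reachable from the start and can reach an accepting state, and it lies on the cycle A → F → A.
Traversing that cycle any number of times yields accepted strings of unbounded length, so the language is infinite.

infinite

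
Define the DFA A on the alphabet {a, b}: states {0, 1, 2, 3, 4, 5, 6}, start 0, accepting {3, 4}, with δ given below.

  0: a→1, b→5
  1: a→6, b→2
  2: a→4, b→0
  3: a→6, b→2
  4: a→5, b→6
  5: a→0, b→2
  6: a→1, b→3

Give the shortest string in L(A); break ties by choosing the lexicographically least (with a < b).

A breadth-first search from 0 reaches an accepting state first via the path 0 → 1 → 6 → 3 on input aab.
No string of length < 3 is accepted (BFS exhausts all shorter strings without reaching an accepting state), and aab is the lexicographically least accepting string of length 3.

aab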